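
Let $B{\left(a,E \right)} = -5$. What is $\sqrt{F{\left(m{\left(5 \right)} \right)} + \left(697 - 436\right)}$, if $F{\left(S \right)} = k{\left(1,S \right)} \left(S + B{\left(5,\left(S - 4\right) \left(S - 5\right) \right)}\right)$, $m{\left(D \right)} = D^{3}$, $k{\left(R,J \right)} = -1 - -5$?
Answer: $\sqrt{741} \approx 27.221$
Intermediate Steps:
$k{\left(R,J \right)} = 4$ ($k{\left(R,J \right)} = -1 + 5 = 4$)
$F{\left(S \right)} = -20 + 4 S$ ($F{\left(S \right)} = 4 \left(S - 5\right) = 4 \left(-5 + S\right) = -20 + 4 S$)
$\sqrt{F{\left(m{\left(5 \right)} \right)} + \left(697 - 436\right)} = \sqrt{\left(-20 + 4 \cdot 5^{3}\right) + \left(697 - 436\right)} = \sqrt{\left(-20 + 4 \cdot 125\right) + \left(697 - 436\right)} = \sqrt{\left(-20 + 500\right) + 261} = \sqrt{480 + 261} = \sqrt{741}$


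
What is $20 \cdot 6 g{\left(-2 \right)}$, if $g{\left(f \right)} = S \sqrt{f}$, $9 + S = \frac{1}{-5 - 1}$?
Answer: $- 1100 i \sqrt{2} \approx - 1555.6 i$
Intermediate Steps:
$S = - \frac{55}{6}$ ($S = -9 + \frac{1}{-5 - 1} = -9 + \frac{1}{-6} = -9 - \frac{1}{6} = - \frac{55}{6} \approx -9.1667$)
$g{\left(f \right)} = - \frac{55 \sqrt{f}}{6}$
$20 \cdot 6 g{\left(-2 \right)} = 20 \cdot 6 \left(- \frac{55 \sqrt{-2}}{6}\right) = 120 \left(- \frac{55 i \sqrt{2}}{6}\right) = - 1100 i \sqrt{2}$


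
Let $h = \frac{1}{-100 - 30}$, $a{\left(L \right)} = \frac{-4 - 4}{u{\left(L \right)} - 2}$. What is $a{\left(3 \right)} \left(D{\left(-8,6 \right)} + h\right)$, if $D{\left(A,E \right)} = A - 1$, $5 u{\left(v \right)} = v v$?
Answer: $- \frac{4684}{13} \approx -360.31$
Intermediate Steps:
$u{\left(v \right)} = \frac{v^{2}}{5}$ ($u{\left(v \right)} = \frac{v v}{5} = \frac{v^{2}}{5}$)
$D{\left(A,E \right)} = -1 + A$ ($D{\left(A,E \right)} = A - 1 = -1 + A$)
$a{\left(L \right)} = - \frac{8}{-2 + \frac{L^{2}}{5}}$ ($a{\left(L \right)} = \frac{-4 - 4}{\frac{L^{2}}{5} - 2} = - \frac{8}{-2 + \frac{L^{2}}{5}}$)
$h = - \frac{1}{130}$ ($h = \frac{1}{-130} = - \frac{1}{130} \approx -0.0076923$)
$a{\left(3 \right)} \left(D{\left(-8,6 \right)} + h\right) = - \frac{40}{-10 + 3^{2}} \left(\left(-1 - 8\right) - \frac{1}{130}\right) = - \frac{40}{-10 + 9} \left(-9 - \frac{1}{130}\right) = - \frac{40}{-1} \left(- \frac{1171}{130}\right) = \left(-40\right) \left(-1\right) \left(- \frac{1171}{130}\right) = 40 \left(- \frac{1171}{130}\right) = - \frac{4684}{13}$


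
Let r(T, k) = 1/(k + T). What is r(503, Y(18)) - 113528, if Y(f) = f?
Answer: -59148087/521 ≈ -1.1353e+5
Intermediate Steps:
r(T, k) = 1/(T + k)
r(503, Y(18)) - 113528 = 1/(503 + 18) - 113528 = 1/521 - 113528 = -59148087/521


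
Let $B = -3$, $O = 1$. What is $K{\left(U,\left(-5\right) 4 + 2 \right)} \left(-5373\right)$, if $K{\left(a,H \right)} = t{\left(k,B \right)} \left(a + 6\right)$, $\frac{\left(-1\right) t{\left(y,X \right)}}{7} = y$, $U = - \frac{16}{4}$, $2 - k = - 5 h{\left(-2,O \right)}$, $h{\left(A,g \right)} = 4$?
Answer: $1654884$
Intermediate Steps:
$k = 22$ ($k = 2 - \left(-5\right) 4 = 2 - -20 = 2 + 20 = 22$)
$U = -4$ ($U = \left(-16\right) \frac{1}{4} = -4$)
$t{\left(y,X \right)} = - 7 y$
$K{\left(a,H \right)} = -924 - 154 a$ ($K{\left(a,H \right)} = \left(-7\right) 22 \left(a + 6\right) = - 154 \left(6 + a\right) = -924 - 154 a$)
$K{\left(U,\left(-5\right) 4 + 2 \right)} \left(-5373\right) = \left(-924 - -616\right) \left(-5373\right) = \left(-924 + 616\right) \left(-5373\right) = \left(-308\right) \left(-5373\right) = 1654884$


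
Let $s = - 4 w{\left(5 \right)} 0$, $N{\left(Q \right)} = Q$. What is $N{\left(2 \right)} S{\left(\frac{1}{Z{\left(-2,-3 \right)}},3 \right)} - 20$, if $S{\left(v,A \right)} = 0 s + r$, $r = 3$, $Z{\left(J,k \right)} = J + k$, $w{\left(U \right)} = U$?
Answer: $-14$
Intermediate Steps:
$s = 0$ ($s = \left(-4\right) 5 \cdot 0 = \left(-20\right) 0 = 0$)
$S{\left(v,A \right)} = 3$ ($S{\left(v,A \right)} = 0 \cdot 0 + 3 = 0 + 3 = 3$)
$N{\left(2 \right)} S{\left(\frac{1}{Z{\left(-2,-3 \right)}},3 \right)} - 20 = 2 \cdot 3 - 20 = 6 - 20 = -14$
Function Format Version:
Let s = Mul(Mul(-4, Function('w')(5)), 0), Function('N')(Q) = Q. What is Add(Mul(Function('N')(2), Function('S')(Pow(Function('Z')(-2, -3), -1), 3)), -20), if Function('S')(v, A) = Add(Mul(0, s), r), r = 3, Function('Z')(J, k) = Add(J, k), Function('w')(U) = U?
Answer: -14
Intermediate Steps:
s = 0 (s = Mul(Mul(-4, 5), 0) = Mul(-20, 0) = 0)
Function('S')(v, A) = 3 (Function('S')(v, A) = Add(Mul(0, 0), 3) = Add(0, 3) = 3)
Add(Mul(Function('N')(2), Function('S')(Pow(Function('Z')(-2, -3), -1), 3)), -20) = Add(Mul(2, 3), -20) = Add(6, -20) = -14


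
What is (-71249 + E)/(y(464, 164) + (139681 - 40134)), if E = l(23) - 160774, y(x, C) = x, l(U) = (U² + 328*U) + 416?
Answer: -223534/100011 ≈ -2.2351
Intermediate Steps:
l(U) = 416 + U² + 328*U
E = -152285 (E = (416 + 23² + 328*23) - 160774 = (416 + 529 + 7544) - 160774 = 8489 - 160774 = -152285)
(-71249 + E)/(y(464, 164) + (139681 - 40134)) = (-71249 - 152285)/(464 + (139681 - 40134)) = -223534/(464 + 99547) = -223534/100011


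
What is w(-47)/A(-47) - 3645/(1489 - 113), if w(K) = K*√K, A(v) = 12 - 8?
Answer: -3645/1376 - 47*I*√47/4 ≈ -2.649 - 80.554*I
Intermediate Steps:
A(v) = 4
w(K) = K^(3/2)
w(-47)/A(-47) - 3645/(1489 - 113) = (-47)^(3/2)/4 - 3645/(1489 - 113) = -47*I*√47*(¼) - 3645/1376 = -47*I*√47/4 - 3645*1/1376 = -47*I*√47/4 - 3645/1376 = -3645/1376 - 47*I*√47/4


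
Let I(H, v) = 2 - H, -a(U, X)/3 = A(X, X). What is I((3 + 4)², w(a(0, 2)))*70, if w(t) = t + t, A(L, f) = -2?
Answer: -3290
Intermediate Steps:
a(U, X) = 6 (a(U, X) = -3*(-2) = 6)
w(t) = 2*t
I((3 + 4)², w(a(0, 2)))*70 = (2 - (3 + 4)²)*70 = (2 - 1*7²)*70 = (2 - 1*49)*70 = (2 - 49)*70 = -47*70 = -3290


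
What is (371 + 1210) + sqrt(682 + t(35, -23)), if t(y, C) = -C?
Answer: 1581 + sqrt(705) ≈ 1607.6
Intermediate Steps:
(371 + 1210) + sqrt(682 + t(35, -23)) = (371 + 1210) + sqrt(682 - 1*(-23)) = 1581 + sqrt(682 + 23) = 1581 + sqrt(705)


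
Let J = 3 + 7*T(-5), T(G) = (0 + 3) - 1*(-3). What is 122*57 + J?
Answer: 6999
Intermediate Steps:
T(G) = 6 (T(G) = 3 + 3 = 6)
J = 45 (J = 3 + 7*6 = 3 + 42 = 45)
122*57 + J = 122*57 + 45 = 6954 + 45 = 6999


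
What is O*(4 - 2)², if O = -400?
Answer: -1600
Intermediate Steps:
O*(4 - 2)² = -400*(4 - 2)² = -400*2² = -400*4 = -1600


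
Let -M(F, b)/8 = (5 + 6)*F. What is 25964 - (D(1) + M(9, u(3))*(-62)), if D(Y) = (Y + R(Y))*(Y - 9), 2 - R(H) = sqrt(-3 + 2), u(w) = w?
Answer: -23116 - 8*I ≈ -23116.0 - 8.0*I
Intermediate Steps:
R(H) = 2 - I (R(H) = 2 - sqrt(-3 + 2) = 2 - sqrt(-1) = 2 - I)
D(Y) = (-9 + Y)*(2 + Y - I) (D(Y) = (Y + (2 - I))*(Y - 9) = (2 + Y - I)*(-9 + Y) = (-9 + Y)*(2 + Y - I))
M(F, b) = -88*F (M(F, b) = -8*(5 + 6)*F = -88*F)
25964 - (D(1) + M(9, u(3))*(-62)) = 25964 - ((-18 + 1**2 + 9*I - 1*1*(7 + I)) - 88*9*(-62)) = 25964 - ((-18 + 1 + 9*I + (-7 - I)) - 792*(-62)) = 25964 - ((-24 + 8*I) + 49104) = 25964 - (49080 + 8*I) = 25964 + (-49080 - 8*I) = -23116 - 8*I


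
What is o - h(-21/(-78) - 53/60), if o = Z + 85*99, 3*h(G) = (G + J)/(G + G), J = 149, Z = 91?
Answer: 24561985/2874 ≈ 8546.3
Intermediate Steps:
h(G) = (149 + G)/(6*G) (h(G) = ((G + 149)/(G + G))/3 = ((149 + G)/((2*G)))/3 = ((149 + G)*(1/(2*G)))/3 = ((149 + G)/(2*G))/3 = (149 + G)/(6*G))
o = 8506 (o = 91 + 85*99 = 91 + 8415 = 8506)
o - h(-21/(-78) - 53/60) = 8506 - (149 + (-21/(-78) - 53/60))/(6*(-21/(-78) - 53/60)) = 8506 - (149 + (-21*(-1/78) - 53*1/60))/(6*(-21*(-1/78) - 53*1/60)) = 8506 - (149 + (7/26 - 53/60))/(6*(7/26 - 53/60)) = 8506 - (149 - 479/780)/(6*(-479/780)) = 8506 - (-780)*115741/(6*479*780) = 8506 - 1*(-115741/2874) = 8506 + 115741/2874 = 24561985/2874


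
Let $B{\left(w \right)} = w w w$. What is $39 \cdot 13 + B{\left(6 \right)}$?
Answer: $723$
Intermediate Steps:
$B{\left(w \right)} = w^{3}$ ($B{\left(w \right)} = w^{2} w = w^{3}$)
$39 \cdot 13 + B{\left(6 \right)} = 39 \cdot 13 + 6^{3} = 507 + 216 = 723$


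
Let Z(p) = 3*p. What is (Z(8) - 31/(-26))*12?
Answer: 3930/13 ≈ 302.31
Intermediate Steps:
(Z(8) - 31/(-26))*12 = (3*8 - 31/(-26))*12 = (24 - 31*(-1/26))*12 = (24 + 31/26)*12 = (655/26)*12 = 3930/13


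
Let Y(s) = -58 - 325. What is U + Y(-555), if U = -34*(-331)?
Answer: 10871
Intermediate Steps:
Y(s) = -383
U = 11254
U + Y(-555) = 11254 - 383 = 10871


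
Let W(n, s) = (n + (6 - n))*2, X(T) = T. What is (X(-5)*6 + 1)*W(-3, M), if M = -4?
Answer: -348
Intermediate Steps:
W(n, s) = 12 (W(n, s) = 6*2 = 12)
(X(-5)*6 + 1)*W(-3, M) = (-5*6 + 1)*12 = (-30 + 1)*12 = -29*12 = -348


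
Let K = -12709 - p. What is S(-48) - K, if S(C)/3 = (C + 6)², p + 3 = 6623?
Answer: 24621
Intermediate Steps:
p = 6620 (p = -3 + 6623 = 6620)
S(C) = 3*(6 + C)² (S(C) = 3*(C + 6)² = 3*(6 + C)²)
K = -19329 (K = -12709 - 1*6620 = -12709 - 6620 = -19329)
S(-48) - K = 3*(6 - 48)² - 1*(-19329) = 3*(-42)² + 19329 = 3*1764 + 19329 = 5292 + 19329 = 24621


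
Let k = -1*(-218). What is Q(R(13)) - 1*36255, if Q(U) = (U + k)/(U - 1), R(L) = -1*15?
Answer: -580283/16 ≈ -36268.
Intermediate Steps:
k = 218
R(L) = -15
Q(U) = (218 + U)/(-1 + U) (Q(U) = (U + 218)/(U - 1) = (218 + U)/(-1 + U))
Q(R(13)) - 1*36255 = (218 - 15)/(-1 - 15) - 1*36255 = 203/(-16) - 36255 = -1/16*203 - 36255 = -203/16 - 36255 = -580283/16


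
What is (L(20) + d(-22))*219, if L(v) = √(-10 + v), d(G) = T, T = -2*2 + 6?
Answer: 438 + 219*√10 ≈ 1130.5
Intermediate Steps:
T = 2 (T = -4 + 6 = 2)
d(G) = 2
(L(20) + d(-22))*219 = (√(-10 + 20) + 2)*219 = (√10 + 2)*219 = (2 + √10)*219 = 438 + 219*√10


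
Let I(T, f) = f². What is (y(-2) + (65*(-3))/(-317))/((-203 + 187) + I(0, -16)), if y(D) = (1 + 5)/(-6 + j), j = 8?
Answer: 191/12680 ≈ 0.015063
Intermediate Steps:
y(D) = 3 (y(D) = (1 + 5)/(-6 + 8) = 6/2 = 6*(½) = 3)
(y(-2) + (65*(-3))/(-317))/((-203 + 187) + I(0, -16)) = (3 + (65*(-3))/(-317))/((-203 + 187) + (-16)²) = (3 - 195*(-1/317))/(-16 + 256) = (3 + 195/317)/240 = (1146/317)*(1/240) = 191/12680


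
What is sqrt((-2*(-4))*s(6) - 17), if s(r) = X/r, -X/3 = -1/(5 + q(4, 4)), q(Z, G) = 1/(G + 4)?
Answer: I*sqrt(27265)/41 ≈ 4.0273*I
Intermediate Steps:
q(Z, G) = 1/(4 + G)
X = 24/41 (X = -(-3)/(5 + 1/(4 + 4)) = -(-3)/(5 + 1/8) = -(-3)/41/8 = -(-3)*8/41 = -3*(-8/41) = 24/41 ≈ 0.58537)
s(r) = 24/(41*r)
sqrt((-2*(-4))*s(6) - 17) = sqrt((-2*(-4))*((24/41)/6) - 17) = sqrt(8*((24/41)*(1/6)) - 17) = sqrt(8*(4/41) - 17) = sqrt(32/41 - 17) = sqrt(-665/41) = I*sqrt(27265)/41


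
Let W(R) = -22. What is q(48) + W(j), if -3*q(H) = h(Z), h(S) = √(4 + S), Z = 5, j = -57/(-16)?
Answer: -23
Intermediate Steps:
j = 57/16 (j = -57*(-1/16) = 57/16 ≈ 3.5625)
q(H) = -1 (q(H) = -√(4 + 5)/3 = -√9/3 = -⅓*3 = -1)
q(48) + W(j) = -1 - 22 = -23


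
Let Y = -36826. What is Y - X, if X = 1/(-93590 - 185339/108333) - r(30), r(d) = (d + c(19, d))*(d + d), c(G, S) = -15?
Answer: -364256257775801/10139070809 ≈ -35926.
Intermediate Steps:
r(d) = 2*d*(-15 + d) (r(d) = (d - 15)*(d + d) = (-15 + d)*(2*d) = 2*d*(-15 + d))
X = -9125163836433/10139070809 (X = 1/(-93590 - 185339/108333) - 2*30*(-15 + 30) = 1/(-93590 - 185339*1/108333) - 2*30*15 = 1/(-93590 - 185339/108333) - 1*900 = 1/(-10139070809/108333) - 900 = -108333/10139070809 - 900 = -9125163836433/10139070809 ≈ -900.00)
Y - X = -36826 - 1*(-9125163836433/10139070809) = -36826 + 9125163836433/10139070809 = -364256257775801/10139070809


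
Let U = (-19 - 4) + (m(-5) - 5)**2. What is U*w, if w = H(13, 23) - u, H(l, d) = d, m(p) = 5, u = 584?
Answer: 12903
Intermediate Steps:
w = -561 (w = 23 - 1*584 = 23 - 584 = -561)
U = -23 (U = (-19 - 4) + (5 - 5)**2 = -23 + 0**2 = -23 + 0 = -23)
U*w = -23*(-561) = 12903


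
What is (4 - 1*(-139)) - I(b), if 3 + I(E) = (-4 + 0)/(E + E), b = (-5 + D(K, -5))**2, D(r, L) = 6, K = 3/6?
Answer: 148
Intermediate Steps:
K = 1/2 (K = 3*(1/6) = 1/2 ≈ 0.50000)
b = 1 (b = (-5 + 6)**2 = 1**2 = 1)
I(E) = -3 - 2/E (I(E) = -3 + (-4 + 0)/(E + E) = -3 - 4*1/(2*E) = -3 - 2/E)
(4 - 1*(-139)) - I(b) = (4 - 1*(-139)) - (-3 - 2/1) = (4 + 139) - (-3 - 2*1) = 143 - (-3 - 2) = 143 - 1*(-5) = 143 + 5 = 148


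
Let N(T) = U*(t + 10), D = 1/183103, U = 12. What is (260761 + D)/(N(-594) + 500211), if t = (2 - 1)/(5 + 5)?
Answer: 238730606920/458061634083 ≈ 0.52118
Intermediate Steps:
D = 1/183103 ≈ 5.4614e-6
t = 1/10 ≈ 0.10000
N(T) = 606/5 (N(T) = 12*(1/10 + 10) = 12*(101/10) = 606/5)
(260761 + D)/(N(-594) + 500211) = (260761 + 1/183103)/(606/5 + 500211) = 47746121384/(183103*(2501661/5)) = (47746121384/183103)*(5/2501661) = 238730606920/458061634083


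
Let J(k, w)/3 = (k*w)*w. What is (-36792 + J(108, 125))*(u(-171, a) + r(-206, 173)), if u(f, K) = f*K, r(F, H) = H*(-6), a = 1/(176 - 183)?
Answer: -35657398260/7 ≈ -5.0939e+9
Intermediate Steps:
a = -⅐ (a = 1/(-7) = -⅐ ≈ -0.14286)
r(F, H) = -6*H
u(f, K) = K*f
J(k, w) = 3*k*w² (J(k, w) = 3*((k*w)*w) = 3*(k*w²) = 3*k*w²)
(-36792 + J(108, 125))*(u(-171, a) + r(-206, 173)) = (-36792 + 3*108*125²)*(-⅐*(-171) - 6*173) = (-36792 + 3*108*15625)*(171/7 - 1038) = (-36792 + 5062500)*(-7095/7) = 5025708*(-7095/7) = -35657398260/7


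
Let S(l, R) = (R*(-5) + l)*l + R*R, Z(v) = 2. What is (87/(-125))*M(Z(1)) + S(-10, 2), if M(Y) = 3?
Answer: 25239/125 ≈ 201.91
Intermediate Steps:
S(l, R) = R**2 + l*(l - 5*R) (S(l, R) = (-5*R + l)*l + R**2 = (l - 5*R)*l + R**2 = l*(l - 5*R) + R**2 = R**2 + l*(l - 5*R))
(87/(-125))*M(Z(1)) + S(-10, 2) = (87/(-125))*3 + (2**2 + (-10)**2 - 5*2*(-10)) = (87*(-1/125))*3 + (4 + 100 + 100) = -87/125*3 + 204 = -261/125 + 204 = 25239/125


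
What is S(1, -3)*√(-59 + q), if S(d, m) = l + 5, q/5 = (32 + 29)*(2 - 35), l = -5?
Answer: 0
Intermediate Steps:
q = -10065 (q = 5*((32 + 29)*(2 - 35)) = 5*(61*(-33)) = 5*(-2013) = -10065)
S(d, m) = 0 (S(d, m) = -5 + 5 = 0)
S(1, -3)*√(-59 + q) = 0*√(-59 - 10065) = 0*√(-10124) = 0*(2*I*√2531) = 0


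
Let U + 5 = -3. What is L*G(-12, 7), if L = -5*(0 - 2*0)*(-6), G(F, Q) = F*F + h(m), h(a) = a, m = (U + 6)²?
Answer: 0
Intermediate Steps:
U = -8 (U = -5 - 3 = -8)
m = 4 (m = (-8 + 6)² = (-2)² = 4)
G(F, Q) = 4 + F² (G(F, Q) = F*F + 4 = F² + 4 = 4 + F²)
L = 0 (L = -5*(0 + 0)*(-6) = -5*0*(-6) = 0*(-6) = 0)
L*G(-12, 7) = 0*(4 + (-12)²) = 0*(4 + 144) = 0*148 = 0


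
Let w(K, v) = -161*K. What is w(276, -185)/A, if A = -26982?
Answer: 7406/4497 ≈ 1.6469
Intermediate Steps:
w(276, -185)/A = -161*276/(-26982) = -44436*(-1/26982) = 7406/4497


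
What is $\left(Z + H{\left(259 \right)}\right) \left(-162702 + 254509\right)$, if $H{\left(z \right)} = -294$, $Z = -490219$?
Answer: $-45032526991$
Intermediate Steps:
$\left(Z + H{\left(259 \right)}\right) \left(-162702 + 254509\right) = \left(-490219 - 294\right) \left(-162702 + 254509\right) = \left(-490513\right) 91807 = -45032526991$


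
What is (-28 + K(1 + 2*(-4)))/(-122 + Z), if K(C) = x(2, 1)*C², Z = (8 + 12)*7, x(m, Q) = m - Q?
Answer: 7/6 ≈ 1.1667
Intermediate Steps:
Z = 140 (Z = 20*7 = 140)
K(C) = C² (K(C) = (2 - 1*1)*C² = (2 - 1)*C² = 1*C² = C²)
(-28 + K(1 + 2*(-4)))/(-122 + Z) = (-28 + (1 + 2*(-4))²)/(-122 + 140) = (-28 + (1 - 8)²)/18 = (-28 + (-7)²)*(1/18) = (-28 + 49)*(1/18) = 21*(1/18) = 7/6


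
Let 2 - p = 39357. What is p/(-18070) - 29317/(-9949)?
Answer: 184260217/35955686 ≈ 5.1246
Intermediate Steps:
p = -39355 (p = 2 - 1*39357 = 2 - 39357 = -39355)
p/(-18070) - 29317/(-9949) = -39355/(-18070) - 29317/(-9949) = -39355*(-1/18070) - 29317*(-1/9949) = 7871/3614 + 29317/9949 = 184260217/35955686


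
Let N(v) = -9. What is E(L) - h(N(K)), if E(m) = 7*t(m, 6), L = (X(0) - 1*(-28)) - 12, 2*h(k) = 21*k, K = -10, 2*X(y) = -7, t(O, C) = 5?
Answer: 259/2 ≈ 129.50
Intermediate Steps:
X(y) = -7/2 (X(y) = (½)*(-7) = -7/2)
h(k) = 21*k/2 (h(k) = (21*k)/2 = 21*k/2)
L = 25/2 (L = (-7/2 - 1*(-28)) - 12 = (-7/2 + 28) - 12 = 49/2 - 12 = 25/2 ≈ 12.500)
E(m) = 35 (E(m) = 7*5 = 35)
E(L) - h(N(K)) = 35 - 21*(-9)/2 = 35 - 1*(-189/2) = 35 + 189/2 = 259/2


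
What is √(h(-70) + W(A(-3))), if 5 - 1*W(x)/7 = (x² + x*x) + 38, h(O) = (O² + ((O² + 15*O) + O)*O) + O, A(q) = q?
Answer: 3*I*√28903 ≈ 510.03*I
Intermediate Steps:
h(O) = O + O² + O*(O² + 16*O) (h(O) = (O² + (O² + 16*O)*O) + O = (O² + O*(O² + 16*O)) + O = O + O² + O*(O² + 16*O))
W(x) = -231 - 14*x² (W(x) = 35 - 7*((x² + x*x) + 38) = 35 - 7*((x² + x²) + 38) = 35 - 7*(2*x² + 38) = 35 - 7*(38 + 2*x²) = 35 + (-266 - 14*x²) = -231 - 14*x²)
√(h(-70) + W(A(-3))) = √(-70*(1 + (-70)² + 17*(-70)) + (-231 - 14*(-3)²)) = √(-70*(1 + 4900 - 1190) + (-231 - 14*9)) = √(-70*3711 + (-231 - 126)) = √(-259770 - 357) = √(-260127) = 3*I*√28903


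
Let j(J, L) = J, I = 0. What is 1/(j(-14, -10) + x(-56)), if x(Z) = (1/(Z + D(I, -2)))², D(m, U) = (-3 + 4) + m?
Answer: -3025/42349 ≈ -0.071430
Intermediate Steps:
D(m, U) = 1 + m
x(Z) = (1 + Z)⁻² (x(Z) = (1/(Z + (1 + 0)))² = (1/(Z + 1))² = (1/(1 + Z))² = (1 + Z)⁻²)
1/(j(-14, -10) + x(-56)) = 1/(-14 + (1 - 56)⁻²) = 1/(-14 + (-55)⁻²) = 1/(-14 + 1/3025) = 1/(-42349/3025) = -3025/42349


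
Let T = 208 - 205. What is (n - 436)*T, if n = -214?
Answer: -1950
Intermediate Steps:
T = 3
(n - 436)*T = (-214 - 436)*3 = -650*3 = -1950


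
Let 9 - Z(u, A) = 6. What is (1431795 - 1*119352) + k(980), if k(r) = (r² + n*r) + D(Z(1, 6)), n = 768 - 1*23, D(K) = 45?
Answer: 3002988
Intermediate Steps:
Z(u, A) = 3 (Z(u, A) = 9 - 1*6 = 9 - 6 = 3)
n = 745 (n = 768 - 23 = 745)
k(r) = 45 + r² + 745*r (k(r) = (r² + 745*r) + 45 = 45 + r² + 745*r)
(1431795 - 1*119352) + k(980) = (1431795 - 1*119352) + (45 + 980² + 745*980) = (1431795 - 119352) + (45 + 960400 + 730100) = 1312443 + 1690545 = 3002988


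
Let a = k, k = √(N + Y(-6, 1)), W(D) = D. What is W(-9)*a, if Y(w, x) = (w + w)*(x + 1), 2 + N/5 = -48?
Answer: -9*I*√274 ≈ -148.98*I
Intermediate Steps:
N = -250 (N = -10 + 5*(-48) = -10 - 240 = -250)
Y(w, x) = 2*w*(1 + x) (Y(w, x) = (2*w)*(1 + x) = 2*w*(1 + x))
k = I*√274 (k = √(-250 + 2*(-6)*(1 + 1)) = √(-250 + 2*(-6)*2) = √(-250 - 24) = √(-274) = I*√274 ≈ 16.553*I)
a = I*√274 ≈ 16.553*I
W(-9)*a = -9*I*√274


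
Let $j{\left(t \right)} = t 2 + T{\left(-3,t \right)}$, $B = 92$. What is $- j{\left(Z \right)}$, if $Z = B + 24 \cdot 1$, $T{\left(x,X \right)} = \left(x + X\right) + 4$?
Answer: $-349$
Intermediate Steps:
$T{\left(x,X \right)} = 4 + X + x$ ($T{\left(x,X \right)} = \left(X + x\right) + 4 = 4 + X + x$)
$Z = 116$ ($Z = 92 + 24 \cdot 1 = 92 + 24 = 116$)
$j{\left(t \right)} = 1 + 3 t$ ($j{\left(t \right)} = t 2 + \left(4 + t - 3\right) = 2 t + \left(1 + t\right) = 1 + 3 t$)
$- j{\left(Z \right)} = - (1 + 3 \cdot 116) = - (1 + 348) = \left(-1\right) 349 = -349$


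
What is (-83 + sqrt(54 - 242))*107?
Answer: -8881 + 214*I*sqrt(47) ≈ -8881.0 + 1467.1*I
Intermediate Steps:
(-83 + sqrt(54 - 242))*107 = (-83 + sqrt(-188))*107 = (-83 + 2*I*sqrt(47))*107 = -8881 + 214*I*sqrt(47)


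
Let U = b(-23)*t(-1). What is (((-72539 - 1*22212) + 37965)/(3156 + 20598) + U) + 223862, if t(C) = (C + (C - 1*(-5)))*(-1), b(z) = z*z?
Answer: 2639931782/11877 ≈ 2.2227e+5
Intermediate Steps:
b(z) = z²
t(C) = -5 - 2*C (t(C) = (C + (C + 5))*(-1) = (C + (5 + C))*(-1) = (5 + 2*C)*(-1) = -5 - 2*C)
U = -1587 (U = (-23)²*(-5 - 2*(-1)) = 529*(-5 + 2) = 529*(-3) = -1587)
(((-72539 - 1*22212) + 37965)/(3156 + 20598) + U) + 223862 = (((-72539 - 1*22212) + 37965)/(3156 + 20598) - 1587) + 223862 = (((-72539 - 22212) + 37965)/23754 - 1587) + 223862 = ((-94751 + 37965)*(1/23754) - 1587) + 223862 = (-56786*1/23754 - 1587) + 223862 = (-28393/11877 - 1587) + 223862 = -18877192/11877 + 223862 = 2639931782/11877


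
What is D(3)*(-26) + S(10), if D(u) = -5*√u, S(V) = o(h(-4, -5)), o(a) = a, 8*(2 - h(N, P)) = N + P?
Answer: 25/8 + 130*√3 ≈ 228.29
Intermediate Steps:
h(N, P) = 2 - N/8 - P/8 (h(N, P) = 2 - (N + P)/8 = 2 + (-N/8 - P/8) = 2 - N/8 - P/8)
S(V) = 25/8 (S(V) = 2 - ⅛*(-4) - ⅛*(-5) = 2 + ½ + 5/8 = 25/8)
D(3)*(-26) + S(10) = -5*√3*(-26) + 25/8 = 130*√3 + 25/8 = 25/8 + 130*√3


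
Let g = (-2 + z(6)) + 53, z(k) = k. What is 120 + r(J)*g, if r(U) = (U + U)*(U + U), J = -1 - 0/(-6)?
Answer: 348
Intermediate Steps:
g = 57 (g = (-2 + 6) + 53 = 4 + 53 = 57)
J = -1 (J = -1 - 0*(-1)/6 = -1 - 1*0 = -1 + 0 = -1)
r(U) = 4*U² (r(U) = (2*U)*(2*U) = 4*U²)
120 + r(J)*g = 120 + (4*(-1)²)*57 = 120 + (4*1)*57 = 120 + 4*57 = 120 + 228 = 348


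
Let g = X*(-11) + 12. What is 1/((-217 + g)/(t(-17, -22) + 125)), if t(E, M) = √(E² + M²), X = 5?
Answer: -25/52 - √773/260 ≈ -0.58770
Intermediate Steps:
g = -43 (g = 5*(-11) + 12 = -55 + 12 = -43)
1/((-217 + g)/(t(-17, -22) + 125)) = 1/((-217 - 43)/(√((-17)² + (-22)²) + 125)) = 1/(-260/(√(289 + 484) + 125)) = 1/(-260/(√773 + 125)) = 1/(-260/(125 + √773)) = -25/52 - √773/260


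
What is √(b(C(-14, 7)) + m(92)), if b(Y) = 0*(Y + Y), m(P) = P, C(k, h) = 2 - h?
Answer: 2*√23 ≈ 9.5917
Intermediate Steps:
b(Y) = 0 (b(Y) = 0*(2*Y) = 0)
√(b(C(-14, 7)) + m(92)) = √(0 + 92) = √92 = 2*√23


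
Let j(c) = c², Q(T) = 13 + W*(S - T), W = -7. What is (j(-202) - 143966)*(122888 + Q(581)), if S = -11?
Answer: -13106216290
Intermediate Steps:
Q(T) = 90 + 7*T (Q(T) = 13 - 7*(-11 - T) = 13 + (77 + 7*T) = 90 + 7*T)
(j(-202) - 143966)*(122888 + Q(581)) = ((-202)² - 143966)*(122888 + (90 + 7*581)) = (40804 - 143966)*(122888 + (90 + 4067)) = -103162*(122888 + 4157) = -103162*127045 = -13106216290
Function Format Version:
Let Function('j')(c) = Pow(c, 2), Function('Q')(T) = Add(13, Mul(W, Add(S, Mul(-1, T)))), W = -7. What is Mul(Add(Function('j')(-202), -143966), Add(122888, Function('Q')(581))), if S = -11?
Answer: -13106216290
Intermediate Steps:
Function('Q')(T) = Add(90, Mul(7, T)) (Function('Q')(T) = Add(13, Mul(-7, Add(-11, Mul(-1, T)))) = Add(13, Add(77, Mul(7, T))) = Add(90, Mul(7, T)))
Mul(Add(Function('j')(-202), -143966), Add(122888, Function('Q')(581))) = Mul(Add(Pow(-202, 2), -143966), Add(122888, Add(90, Mul(7, 581)))) = Mul(Add(40804, -143966), Add(122888, Add(90, 4067))) = Mul(-103162, Add(122888, 4157)) = Mul(-103162, 127045) = -13106216290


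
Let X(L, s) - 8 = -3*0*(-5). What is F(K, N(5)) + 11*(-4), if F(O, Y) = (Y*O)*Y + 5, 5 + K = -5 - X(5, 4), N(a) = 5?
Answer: -489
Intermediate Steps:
X(L, s) = 8 (X(L, s) = 8 - 3*0*(-5) = 8 + 0*(-5) = 8 + 0 = 8)
K = -18 (K = -5 + (-5 - 1*8) = -5 + (-5 - 8) = -5 - 13 = -18)
F(O, Y) = 5 + O*Y**2 (F(O, Y) = (O*Y)*Y + 5 = O*Y**2 + 5 = 5 + O*Y**2)
F(K, N(5)) + 11*(-4) = (5 - 18*5**2) + 11*(-4) = (5 - 18*25) - 44 = (5 - 450) - 44 = -445 - 44 = -489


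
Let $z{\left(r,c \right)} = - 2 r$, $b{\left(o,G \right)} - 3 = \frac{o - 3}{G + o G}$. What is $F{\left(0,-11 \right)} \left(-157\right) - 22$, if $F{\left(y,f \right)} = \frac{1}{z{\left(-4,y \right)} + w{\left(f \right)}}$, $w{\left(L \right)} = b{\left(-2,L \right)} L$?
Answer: $- \frac{283}{20} \approx -14.15$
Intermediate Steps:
$b{\left(o,G \right)} = 3 + \frac{-3 + o}{G + G o}$ ($b{\left(o,G \right)} = 3 + \frac{o - 3}{G + o G} = 3 + \frac{-3 + o}{G + G o}$)
$w{\left(L \right)} = 5 + 3 L$ ($w{\left(L \right)} = \frac{-3 - 2 + 3 L + 3 L \left(-2\right)}{L \left(1 - 2\right)} L = \frac{-3 - 2 + 3 L - 6 L}{L \left(-1\right)} L = \frac{1}{L} \left(-1\right) \left(-5 - 3 L\right) L = - \frac{-5 - 3 L}{L} L = 5 + 3 L$)
$F{\left(y,f \right)} = \frac{1}{13 + 3 f}$ ($F{\left(y,f \right)} = \frac{1}{\left(-2\right) \left(-4\right) + \left(5 + 3 f\right)} = \frac{1}{8 + \left(5 + 3 f\right)} = \frac{1}{13 + 3 f}$)
$F{\left(0,-11 \right)} \left(-157\right) - 22 = \frac{1}{13 + 3 \left(-11\right)} \left(-157\right) - 22 = \frac{1}{13 - 33} \left(-157\right) - 22 = \frac{1}{-20} \left(-157\right) - 22 = \left(- \frac{1}{20}\right) \left(-157\right) - 22 = \frac{157}{20} - 22 = - \frac{283}{20}$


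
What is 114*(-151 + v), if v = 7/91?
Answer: -223668/13 ≈ -17205.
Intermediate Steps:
v = 1/13 (v = 7*(1/91) = 1/13 ≈ 0.076923)
114*(-151 + v) = 114*(-151 + 1/13) = 114*(-1962/13) = -223668/13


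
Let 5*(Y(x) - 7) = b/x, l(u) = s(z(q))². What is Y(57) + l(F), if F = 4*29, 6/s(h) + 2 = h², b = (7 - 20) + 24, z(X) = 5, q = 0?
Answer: 1071434/150765 ≈ 7.1067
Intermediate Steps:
b = 11 (b = -13 + 24 = 11)
s(h) = 6/(-2 + h²)
F = 116
l(u) = 36/529 (l(u) = (6/(-2 + 5²))² = (6/(-2 + 25))² = (6/23)² = 36/529)
Y(x) = 7 + 11/(5*x) (Y(x) = 7 + (11/x)/5 = 7 + 11/(5*x))
Y(57) + l(F) = (7 + (11/5)/57) + 36/529 = (7 + (11/5)*(1/57)) + 36/529 = (7 + 11/285) + 36/529 = 2006/285 + 36/529 = 1071434/150765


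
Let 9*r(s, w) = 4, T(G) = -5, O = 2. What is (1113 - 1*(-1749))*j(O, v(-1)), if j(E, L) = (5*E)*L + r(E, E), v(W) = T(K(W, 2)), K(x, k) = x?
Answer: -141828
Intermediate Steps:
r(s, w) = 4/9 (r(s, w) = (1/9)*4 = 4/9)
v(W) = -5
j(E, L) = 4/9 + 5*E*L (j(E, L) = (5*E)*L + 4/9 = 5*E*L + 4/9 = 4/9 + 5*E*L)
(1113 - 1*(-1749))*j(O, v(-1)) = (1113 - 1*(-1749))*(4/9 + 5*2*(-5)) = (1113 + 1749)*(4/9 - 50) = 2862*(-446/9) = -141828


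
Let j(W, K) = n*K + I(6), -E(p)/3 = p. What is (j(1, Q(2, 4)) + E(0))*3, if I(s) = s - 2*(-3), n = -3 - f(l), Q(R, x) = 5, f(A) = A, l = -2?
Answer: 21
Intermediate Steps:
E(p) = -3*p
n = -1 (n = -3 - 1*(-2) = -3 + 2 = -1)
I(s) = 6 + s (I(s) = s + 6 = 6 + s)
j(W, K) = 12 - K (j(W, K) = -K + (6 + 6) = -K + 12 = 12 - K)
(j(1, Q(2, 4)) + E(0))*3 = ((12 - 1*5) - 3*0)*3 = ((12 - 5) + 0)*3 = (7 + 0)*3 = 7*3 = 21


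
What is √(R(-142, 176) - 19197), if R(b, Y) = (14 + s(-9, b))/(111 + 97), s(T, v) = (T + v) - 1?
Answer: I*√51910482/52 ≈ 138.56*I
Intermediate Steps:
s(T, v) = -1 + T + v
R(b, Y) = 1/52 + b/208 (R(b, Y) = (14 + (-1 - 9 + b))/(111 + 97) = (14 + (-10 + b))/208 = (4 + b)*(1/208) = 1/52 + b/208)
√(R(-142, 176) - 19197) = √((1/52 + (1/208)*(-142)) - 19197) = √((1/52 - 71/104) - 19197) = √(-69/104 - 19197) = √(-1996557/104) = I*√51910482/52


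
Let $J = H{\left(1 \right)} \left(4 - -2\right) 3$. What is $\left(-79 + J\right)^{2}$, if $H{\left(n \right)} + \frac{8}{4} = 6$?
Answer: $49$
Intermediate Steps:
$H{\left(n \right)} = 4$ ($H{\left(n \right)} = -2 + 6 = 4$)
$J = 72$ ($J = 4 \left(4 - -2\right) 3 = 4 \left(4 + 2\right) 3 = 4 \cdot 6 \cdot 3 = 24 \cdot 3 = 72$)
$\left(-79 + J\right)^{2} = \left(-79 + 72\right)^{2} = \left(-7\right)^{2} = 49$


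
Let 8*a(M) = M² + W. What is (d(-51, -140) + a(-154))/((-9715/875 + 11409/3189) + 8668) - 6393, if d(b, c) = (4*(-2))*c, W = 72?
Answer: -20597551750701/3222129632 ≈ -6392.5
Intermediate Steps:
a(M) = 9 + M²/8 (a(M) = (M² + 72)/8 = (72 + M²)/8 = 9 + M²/8)
d(b, c) = -8*c
(d(-51, -140) + a(-154))/((-9715/875 + 11409/3189) + 8668) - 6393 = (-8*(-140) + (9 + (⅛)*(-154)²))/((-9715/875 + 11409/3189) + 8668) - 6393 = (1120 + (9 + (⅛)*23716))/((-9715*1/875 + 11409*(1/3189)) + 8668) - 6393 = (1120 + (9 + 5929/2))/((-1943/175 + 3803/1063) + 8668) - 6393 = (1120 + 5947/2)/(-1399884/186025 + 8668) - 6393 = 8187/(2*(1611064816/186025)) - 6393 = (8187/2)*(186025/1611064816) - 6393 = 1522986675/3222129632 - 6393 = -20597551750701/3222129632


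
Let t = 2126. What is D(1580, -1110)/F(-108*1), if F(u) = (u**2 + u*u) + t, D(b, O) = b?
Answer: 790/12727 ≈ 0.062073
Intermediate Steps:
F(u) = 2126 + 2*u**2 (F(u) = (u**2 + u*u) + 2126 = (u**2 + u**2) + 2126 = 2*u**2 + 2126 = 2126 + 2*u**2)
D(1580, -1110)/F(-108*1) = 1580/(2126 + 2*(-108*1)**2) = 1580/(2126 + 2*(-108)**2) = 1580/(2126 + 2*11664) = 1580/(2126 + 23328) = 1580/25454 = 1580*(1/25454) = 790/12727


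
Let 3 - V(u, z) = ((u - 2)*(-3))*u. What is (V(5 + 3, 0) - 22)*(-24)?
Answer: -3000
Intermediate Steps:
V(u, z) = 3 - u*(6 - 3*u) (V(u, z) = 3 - (u - 2)*(-3)*u = 3 - (-2 + u)*(-3)*u = 3 - (6 - 3*u)*u = 3 - u*(6 - 3*u))
(V(5 + 3, 0) - 22)*(-24) = ((3 - 6*(5 + 3) + 3*(5 + 3)²) - 22)*(-24) = ((3 - 6*8 + 3*8²) - 22)*(-24) = ((3 - 48 + 3*64) - 22)*(-24) = ((3 - 48 + 192) - 22)*(-24) = (147 - 22)*(-24) = 125*(-24) = -3000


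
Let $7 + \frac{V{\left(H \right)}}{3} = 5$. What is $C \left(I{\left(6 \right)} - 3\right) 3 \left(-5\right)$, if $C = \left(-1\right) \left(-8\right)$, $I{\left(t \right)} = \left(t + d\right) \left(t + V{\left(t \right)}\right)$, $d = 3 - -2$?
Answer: $360$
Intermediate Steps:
$V{\left(H \right)} = -6$ ($V{\left(H \right)} = -21 + 3 \cdot 5 = -21 + 15 = -6$)
$d = 5$ ($d = 3 + 2 = 5$)
$I{\left(t \right)} = \left(-6 + t\right) \left(5 + t\right)$ ($I{\left(t \right)} = \left(t + 5\right) \left(t - 6\right) = \left(5 + t\right) \left(-6 + t\right) = \left(-6 + t\right) \left(5 + t\right)$)
$C = 8$
$C \left(I{\left(6 \right)} - 3\right) 3 \left(-5\right) = 8 \left(\left(-30 + 6^{2} - 6\right) - 3\right) 3 \left(-5\right) = 8 \left(\left(-30 + 36 - 6\right) - 3\right) \left(-15\right) = 8 \left(0 - 3\right) \left(-15\right) = 8 \left(-3\right) \left(-15\right) = \left(-24\right) \left(-15\right) = 360$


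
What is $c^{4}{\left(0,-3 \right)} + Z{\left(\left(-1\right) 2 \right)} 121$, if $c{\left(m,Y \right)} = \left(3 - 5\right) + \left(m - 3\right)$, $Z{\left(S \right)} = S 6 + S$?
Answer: $-1069$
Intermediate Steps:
$Z{\left(S \right)} = 7 S$ ($Z{\left(S \right)} = 6 S + S = 7 S$)
$c{\left(m,Y \right)} = -5 + m$ ($c{\left(m,Y \right)} = -2 + \left(-3 + m\right) = -5 + m$)
$c^{4}{\left(0,-3 \right)} + Z{\left(\left(-1\right) 2 \right)} 121 = \left(-5 + 0\right)^{4} + 7 \left(\left(-1\right) 2\right) 121 = \left(-5\right)^{4} + 7 \left(-2\right) 121 = 625 - 1694 = -1069$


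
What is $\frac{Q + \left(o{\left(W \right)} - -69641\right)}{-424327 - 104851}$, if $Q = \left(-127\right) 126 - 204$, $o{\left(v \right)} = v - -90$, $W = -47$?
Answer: $- \frac{26739}{264589} \approx -0.10106$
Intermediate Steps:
$o{\left(v \right)} = 90 + v$ ($o{\left(v \right)} = v + 90 = 90 + v$)
$Q = -16206$ ($Q = -16002 - 204 = -16206$)
$\frac{Q + \left(o{\left(W \right)} - -69641\right)}{-424327 - 104851} = \frac{-16206 + \left(\left(90 - 47\right) - -69641\right)}{-424327 - 104851} = \frac{-16206 + \left(43 + 69641\right)}{-529178} = \left(-16206 + 69684\right) \left(- \frac{1}{529178}\right) = 53478 \left(- \frac{1}{529178}\right) = - \frac{26739}{264589}$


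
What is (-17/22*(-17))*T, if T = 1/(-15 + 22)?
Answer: 289/154 ≈ 1.8766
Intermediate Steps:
T = 1/7 ≈ 0.14286
(-17/22*(-17))*T = (-17/22*(-17))*(1/7) = (-17*1/22*(-17))*(1/7) = -17/22*(-17)*(1/7) = (289/22)*(1/7) = 289/154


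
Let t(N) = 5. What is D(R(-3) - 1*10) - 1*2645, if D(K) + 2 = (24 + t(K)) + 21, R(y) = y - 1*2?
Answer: -2597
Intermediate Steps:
R(y) = -2 + y (R(y) = y - 2 = -2 + y)
D(K) = 48 (D(K) = -2 + ((24 + 5) + 21) = -2 + (29 + 21) = -2 + 50 = 48)
D(R(-3) - 1*10) - 1*2645 = 48 - 1*2645 = 48 - 2645 = -2597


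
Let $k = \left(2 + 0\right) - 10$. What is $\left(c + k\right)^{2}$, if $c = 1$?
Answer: $49$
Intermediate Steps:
$k = -8$ ($k = 2 - 10 = -8$)
$\left(c + k\right)^{2} = \left(1 - 8\right)^{2} = \left(-7\right)^{2} = 49$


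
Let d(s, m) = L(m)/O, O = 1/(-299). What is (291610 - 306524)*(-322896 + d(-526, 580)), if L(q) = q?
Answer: 7402056824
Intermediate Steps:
O = -1/299 ≈ -0.0033445
d(s, m) = -299*m (d(s, m) = m/(-1/299) = m*(-299) = -299*m)
(291610 - 306524)*(-322896 + d(-526, 580)) = (291610 - 306524)*(-322896 - 299*580) = -14914*(-322896 - 173420) = -14914*(-496316) = 7402056824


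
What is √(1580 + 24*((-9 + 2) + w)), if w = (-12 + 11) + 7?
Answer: 2*√389 ≈ 39.446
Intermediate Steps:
w = 6 (w = -1 + 7 = 6)
√(1580 + 24*((-9 + 2) + w)) = √(1580 + 24*((-9 + 2) + 6)) = √(1580 + 24*(-7 + 6)) = √(1580 + 24*(-1)) = √(1580 - 24) = √1556 = 2*√389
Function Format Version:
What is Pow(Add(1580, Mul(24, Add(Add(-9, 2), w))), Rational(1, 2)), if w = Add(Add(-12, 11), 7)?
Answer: Mul(2, Pow(389, Rational(1, 2))) ≈ 39.446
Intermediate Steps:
w = 6 (w = Add(-1, 7) = 6)
Pow(Add(1580, Mul(24, Add(Add(-9, 2), w))), Rational(1, 2)) = Pow(Add(1580, Mul(24, Add(Add(-9, 2), 6))), Rational(1, 2)) = Pow(Add(1580, Mul(24, Add(-7, 6))), Rational(1, 2)) = Pow(Add(1580, Mul(24, -1)), Rational(1, 2)) = Pow(Add(1580, -24), Rational(1, 2)) = Pow(1556, Rational(1, 2)) = Mul(2, Pow(389, Rational(1, 2)))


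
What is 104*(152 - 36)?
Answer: 12064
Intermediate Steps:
104*(152 - 36) = 104*116 = 12064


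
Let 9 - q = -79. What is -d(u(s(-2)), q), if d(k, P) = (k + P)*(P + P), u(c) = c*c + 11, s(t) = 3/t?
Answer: -17820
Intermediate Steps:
q = 88 (q = 9 - 1*(-79) = 9 + 79 = 88)
u(c) = 11 + c**2 (u(c) = c**2 + 11 = 11 + c**2)
d(k, P) = 2*P*(P + k) (d(k, P) = (P + k)*(2*P) = 2*P*(P + k))
-d(u(s(-2)), q) = -2*88*(88 + (11 + (3/(-2))**2)) = -2*88*(88 + (11 + (3*(-1/2))**2)) = -2*88*(88 + (11 + (-3/2)**2)) = -2*88*(88 + (11 + 9/4)) = -2*88*(88 + 53/4) = -2*88*405/4 = -1*17820 = -17820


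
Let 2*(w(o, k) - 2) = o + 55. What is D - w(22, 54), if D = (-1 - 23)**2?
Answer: 1071/2 ≈ 535.50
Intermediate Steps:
w(o, k) = 59/2 + o/2 (w(o, k) = 2 + (o + 55)/2 = 2 + (55 + o)/2 = 2 + (55/2 + o/2) = 59/2 + o/2)
D = 576 (D = (-24)**2 = 576)
D - w(22, 54) = 576 - (59/2 + (1/2)*22) = 576 - (59/2 + 11) = 576 - 1*81/2 = 576 - 81/2 = 1071/2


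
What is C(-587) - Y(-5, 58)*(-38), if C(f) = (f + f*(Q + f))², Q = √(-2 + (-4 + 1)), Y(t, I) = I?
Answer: 118321895683 - 403834868*I*√5 ≈ 1.1832e+11 - 9.03e+8*I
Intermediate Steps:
Q = I*√5 (Q = √(-2 - 3) = √(-5) = I*√5 ≈ 2.2361*I)
C(f) = (f + f*(f + I*√5))² (C(f) = (f + f*(I*√5 + f))² = (f + f*(f + I*√5))²)
C(-587) - Y(-5, 58)*(-38) = (-587)²*(1 - 587 + I*√5)² - 58*(-38) = 344569*(-586 + I*√5)² - 1*(-2204) = 344569*(-586 + I*√5)² + 2204 = 2204 + 344569*(-586 + I*√5)²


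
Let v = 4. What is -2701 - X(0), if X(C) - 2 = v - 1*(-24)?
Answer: -2731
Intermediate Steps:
X(C) = 30 (X(C) = 2 + (4 - 1*(-24)) = 2 + (4 + 24) = 2 + 28 = 30)
-2701 - X(0) = -2701 - 1*30 = -2701 - 30 = -2731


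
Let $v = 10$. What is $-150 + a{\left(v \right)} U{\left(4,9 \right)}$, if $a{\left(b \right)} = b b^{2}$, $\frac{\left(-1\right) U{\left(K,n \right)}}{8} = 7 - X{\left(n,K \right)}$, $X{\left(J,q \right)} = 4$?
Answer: $-24150$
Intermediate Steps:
$U{\left(K,n \right)} = -24$ ($U{\left(K,n \right)} = - 8 \left(7 - 4\right) = \left(-8\right) 3 = -24$)
$a{\left(b \right)} = b^{3}$
$-150 + a{\left(v \right)} U{\left(4,9 \right)} = -150 + 10^{3} \left(-24\right) = -150 + 1000 \left(-24\right) = -150 - 24000 = -24150$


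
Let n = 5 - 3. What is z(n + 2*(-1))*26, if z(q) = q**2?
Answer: 0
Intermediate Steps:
n = 2
z(n + 2*(-1))*26 = (2 + 2*(-1))**2*26 = (2 - 2)**2*26 = 0**2*26 = 0*26 = 0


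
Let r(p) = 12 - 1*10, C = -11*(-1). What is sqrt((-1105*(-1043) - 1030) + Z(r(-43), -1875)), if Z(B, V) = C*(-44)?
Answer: 3*sqrt(127889) ≈ 1072.8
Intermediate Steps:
C = 11
r(p) = 2 (r(p) = 12 - 10 = 2)
Z(B, V) = -484 (Z(B, V) = 11*(-44) = -484)
sqrt((-1105*(-1043) - 1030) + Z(r(-43), -1875)) = sqrt((-1105*(-1043) - 1030) - 484) = sqrt((1152515 - 1030) - 484) = sqrt(1151485 - 484) = sqrt(1151001) = 3*sqrt(127889)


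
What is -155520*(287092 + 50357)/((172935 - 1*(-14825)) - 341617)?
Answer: 52480068480/153857 ≈ 3.4110e+5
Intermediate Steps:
-155520*(287092 + 50357)/((172935 - 1*(-14825)) - 341617) = -155520*337449/((172935 + 14825) - 341617) = -155520*337449/(187760 - 341617) = -155520/((-153857*1/337449)) = -155520/(-153857/337449) = -155520*(-337449/153857) = 52480068480/153857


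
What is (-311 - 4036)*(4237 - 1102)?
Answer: -13627845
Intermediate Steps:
(-311 - 4036)*(4237 - 1102) = -4347*3135 = -13627845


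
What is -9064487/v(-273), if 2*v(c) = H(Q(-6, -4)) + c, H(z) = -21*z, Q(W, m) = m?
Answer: 18128974/189 ≈ 95921.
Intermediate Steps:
v(c) = 42 + c/2 (v(c) = (-21*(-4) + c)/2 = (84 + c)/2 = 42 + c/2)
-9064487/v(-273) = -9064487/(42 + (½)*(-273)) = -9064487/(42 - 273/2) = -9064487/(-189/2) = -9064487*(-2/189) = 18128974/189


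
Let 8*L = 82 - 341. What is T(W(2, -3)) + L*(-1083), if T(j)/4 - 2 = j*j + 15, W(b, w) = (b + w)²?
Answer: 281073/8 ≈ 35134.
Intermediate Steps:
L = -259/8 (L = (82 - 341)/8 = (⅛)*(-259) = -259/8 ≈ -32.375)
T(j) = 68 + 4*j² (T(j) = 8 + 4*(j*j + 15) = 8 + 4*(j² + 15) = 8 + 4*(15 + j²) = 8 + (60 + 4*j²) = 68 + 4*j²)
T(W(2, -3)) + L*(-1083) = (68 + 4*((2 - 3)²)²) - 259/8*(-1083) = (68 + 4*((-1)²)²) + 280497/8 = (68 + 4*1²) + 280497/8 = (68 + 4*1) + 280497/8 = (68 + 4) + 280497/8 = 72 + 280497/8 = 281073/8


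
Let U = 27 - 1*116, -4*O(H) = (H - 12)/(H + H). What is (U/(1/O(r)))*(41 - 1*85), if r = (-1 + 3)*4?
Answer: 979/4 ≈ 244.75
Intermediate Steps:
r = 8 (r = 2*4 = 8)
O(H) = -(-12 + H)/(8*H) (O(H) = -(H - 12)/(4*(H + H)) = -(-12 + H)/(4*(2*H)) = -(-12 + H)*1/(2*H)/4 = -(-12 + H)/(8*H))
U = -89 (U = 27 - 116 = -89)
(U/(1/O(r)))*(41 - 1*85) = (-89*(⅛)*(12 - 1*8)/8)*(41 - 1*85) = (-89*(⅛)*(⅛)*(12 - 8))*(41 - 85) = -89*(⅛)*(⅛)*4*(-44) = -89/(1/(1/16))*(-44) = -89/16*(-44) = 979/4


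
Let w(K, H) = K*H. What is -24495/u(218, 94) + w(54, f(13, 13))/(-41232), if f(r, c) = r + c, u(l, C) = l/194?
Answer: -8164000293/374524 ≈ -21798.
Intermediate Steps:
u(l, C) = l/194 (u(l, C) = l*(1/194) = l/194)
f(r, c) = c + r
w(K, H) = H*K
-24495/u(218, 94) + w(54, f(13, 13))/(-41232) = -24495/((1/194)*218) + ((13 + 13)*54)/(-41232) = -24495/109/97 + (26*54)*(-1/41232) = -24495*97/109 + 1404*(-1/41232) = -2376015/109 - 117/3436 = -8164000293/374524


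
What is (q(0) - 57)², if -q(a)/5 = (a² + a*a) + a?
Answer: 3249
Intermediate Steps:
q(a) = -10*a² - 5*a (q(a) = -5*((a² + a*a) + a) = -5*((a² + a²) + a) = -5*(2*a² + a) = -5*(a + 2*a²) = -10*a² - 5*a)
(q(0) - 57)² = (-5*0*(1 + 2*0) - 57)² = (-5*0*(1 + 0) - 57)² = (-5*0*1 - 57)² = (0 - 57)² = (-57)² = 3249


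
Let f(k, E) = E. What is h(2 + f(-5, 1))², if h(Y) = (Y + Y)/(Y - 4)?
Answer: 36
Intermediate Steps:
h(Y) = 2*Y/(-4 + Y) (h(Y) = (2*Y)/(-4 + Y) = 2*Y/(-4 + Y))
h(2 + f(-5, 1))² = (2*(2 + 1)/(-4 + (2 + 1)))² = (2*3/(-4 + 3))² = (2*3/(-1))² = (2*3*(-1))² = (-6)² = 36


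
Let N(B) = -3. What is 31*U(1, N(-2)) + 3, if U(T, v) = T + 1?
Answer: 65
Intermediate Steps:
U(T, v) = 1 + T
31*U(1, N(-2)) + 3 = 31*(1 + 1) + 3 = 31*2 + 3 = 62 + 3 = 65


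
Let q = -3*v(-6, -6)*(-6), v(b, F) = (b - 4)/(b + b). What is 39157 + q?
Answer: 39172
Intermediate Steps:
v(b, F) = (-4 + b)/(2*b) (v(b, F) = (-4 + b)/((2*b)) = (-4 + b)*(1/(2*b)) = (-4 + b)/(2*b))
q = 15 (q = -3*(-4 - 6)/(2*(-6))*(-6) = -3*(-1)*(-10)/(2*6)*(-6) = -3*5/6*(-6) = -5/2*(-6) = 15)
39157 + q = 39157 + 15 = 39172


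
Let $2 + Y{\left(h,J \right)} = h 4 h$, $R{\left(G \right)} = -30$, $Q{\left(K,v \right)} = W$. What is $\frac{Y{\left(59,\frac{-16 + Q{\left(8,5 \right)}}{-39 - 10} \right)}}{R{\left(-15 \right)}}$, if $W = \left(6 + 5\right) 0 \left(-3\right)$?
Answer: $- \frac{6961}{15} \approx -464.07$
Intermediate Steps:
$W = 0$ ($W = 11 \cdot 0 \left(-3\right) = 0 \left(-3\right) = 0$)
$Q{\left(K,v \right)} = 0$
$Y{\left(h,J \right)} = -2 + 4 h^{2}$ ($Y{\left(h,J \right)} = -2 + h 4 h = -2 + 4 h h = -2 + 4 h^{2}$)
$\frac{Y{\left(59,\frac{-16 + Q{\left(8,5 \right)}}{-39 - 10} \right)}}{R{\left(-15 \right)}} = \frac{-2 + 4 \cdot 59^{2}}{-30} = \left(-2 + 4 \cdot 3481\right) \left(- \frac{1}{30}\right) = \left(-2 + 13924\right) \left(- \frac{1}{30}\right) = 13922 \left(- \frac{1}{30}\right) = - \frac{6961}{15}$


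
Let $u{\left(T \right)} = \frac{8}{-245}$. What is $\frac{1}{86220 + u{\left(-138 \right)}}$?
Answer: $\frac{245}{21123892} \approx 1.1598 \cdot 10^{-5}$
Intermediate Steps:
$u{\left(T \right)} = - \frac{8}{245}$ ($u{\left(T \right)} = 8 \left(- \frac{1}{245}\right) = - \frac{8}{245}$)
$\frac{1}{86220 + u{\left(-138 \right)}} = \frac{1}{86220 - \frac{8}{245}} = \frac{1}{\frac{21123892}{245}} = \frac{245}{21123892}$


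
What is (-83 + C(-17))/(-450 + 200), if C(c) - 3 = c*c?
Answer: -209/250 ≈ -0.83600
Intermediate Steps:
C(c) = 3 + c**2 (C(c) = 3 + c*c = 3 + c**2)
(-83 + C(-17))/(-450 + 200) = (-83 + (3 + (-17)**2))/(-450 + 200) = (-83 + (3 + 289))/(-250) = (-83 + 292)*(-1/250) = 209*(-1/250) = -209/250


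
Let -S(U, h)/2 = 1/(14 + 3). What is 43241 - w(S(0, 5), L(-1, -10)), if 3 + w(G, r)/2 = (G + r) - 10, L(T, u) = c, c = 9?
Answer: 735237/17 ≈ 43249.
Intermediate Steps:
S(U, h) = -2/17 (S(U, h) = -2/(14 + 3) = -2/17)
L(T, u) = 9
w(G, r) = -26 + 2*G + 2*r (w(G, r) = -6 + 2*((G + r) - 10) = -6 + 2*(-10 + G + r) = -6 + (-20 + 2*G + 2*r) = -26 + 2*G + 2*r)
43241 - w(S(0, 5), L(-1, -10)) = 43241 - (-26 + 2*(-2/17) + 2*9) = 43241 - (-26 - 4/17 + 18) = 43241 - 1*(-140/17) = 43241 + 140/17 = 735237/17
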